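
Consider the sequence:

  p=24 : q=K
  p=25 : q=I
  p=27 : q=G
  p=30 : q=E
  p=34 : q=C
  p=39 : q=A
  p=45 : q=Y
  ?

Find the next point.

p=52 : q=W

P — differences are 1, 2, 3, … (increasing by 1 each time): 24, 25, 27, 30, 34, 39, 45 → 52.
Q: letters move back 2 places in the alphabet, wrapping A→Z, so K, I, G, E, C, A, Y → W.
Combining the parts gives p=52 : q=W.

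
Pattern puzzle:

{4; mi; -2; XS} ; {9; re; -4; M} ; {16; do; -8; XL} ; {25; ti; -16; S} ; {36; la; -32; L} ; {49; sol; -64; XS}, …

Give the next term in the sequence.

{64; fa; -128; M}

First component: perfect squares: 2², 3², 4², …, so 4, 9, 16, 25, 36, 49 → 64.
Note: runs backward through the solfège scale do→ti; mi, re, do, ti, la, sol → fa.
Third component — ×2 each step: -2, -4, -8, -16, -32, -64 → -128.
Size: repeats XS → M → XL → S → L, so XS, M, XL, S, L, XS → M.
Combining the parts gives {64; fa; -128; M}.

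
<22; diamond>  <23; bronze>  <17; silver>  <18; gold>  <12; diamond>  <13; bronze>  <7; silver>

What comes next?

First slot — alternating steps +1, −6, +1, −6, …: 22, 23, 17, 18, 12, 13, 7 → 8.
Rank: repeats diamond → bronze → silver → gold, so diamond, bronze, silver, gold, diamond, bronze, silver → gold.
Putting it together: <8; gold>.

<8; gold>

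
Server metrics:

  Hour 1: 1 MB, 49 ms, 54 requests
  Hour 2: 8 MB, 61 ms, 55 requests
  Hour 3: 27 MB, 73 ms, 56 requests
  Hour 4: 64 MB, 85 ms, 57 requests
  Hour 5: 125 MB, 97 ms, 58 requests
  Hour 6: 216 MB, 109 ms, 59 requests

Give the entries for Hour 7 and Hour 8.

For the MB, perfect cubes: 1³, 2³, 3³, …: 1, 8, 27, 64, 125, 216 → 343 → 512.
Ms goes 49, 61, 73, 85, 97, 109 → 121 → 133 (+12 each step).
Requests: +1 each step; 54, 55, 56, 57, 58, 59 → 60 → 61.
So the next two records are 343 MB, 121 ms, 60 requests and 512 MB, 133 ms, 61 requests.

343 MB, 121 ms, 60 requests; 512 MB, 133 ms, 61 requests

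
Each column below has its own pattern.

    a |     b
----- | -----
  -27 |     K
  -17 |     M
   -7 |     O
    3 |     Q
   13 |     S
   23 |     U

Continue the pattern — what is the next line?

33  W

Column a: +10 each step; -27, -17, -7, 3, 13, 23 → 33.
Column b: letters move forward 2 places in the alphabet; K, M, O, Q, S, U → W.
Combining the parts gives 33  W.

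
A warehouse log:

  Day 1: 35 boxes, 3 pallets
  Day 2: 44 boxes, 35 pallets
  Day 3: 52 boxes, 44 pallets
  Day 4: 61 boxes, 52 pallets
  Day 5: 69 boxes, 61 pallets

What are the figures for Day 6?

Boxes: alternating steps +9, +8, +9, +8, …, so 35, 44, 52, 61, 69 → 78.
Pallets — always the previous value of the boxes: 3, 35, 44, 52, 61 → 69.
Combining the parts gives 78 boxes, 69 pallets.

78 boxes, 69 pallets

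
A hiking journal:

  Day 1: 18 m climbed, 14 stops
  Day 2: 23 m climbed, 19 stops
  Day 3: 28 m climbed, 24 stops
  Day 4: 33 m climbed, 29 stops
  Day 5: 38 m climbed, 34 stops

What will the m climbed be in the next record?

43

M climbed goes 18, 23, 28, 33, 38 → 43 (+5 each step).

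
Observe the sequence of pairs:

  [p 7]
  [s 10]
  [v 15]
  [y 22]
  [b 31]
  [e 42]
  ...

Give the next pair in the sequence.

Letter: letters move forward 3 places in the alphabet, wrapping Z→A, so p, s, v, y, b, e → h.
For the second slot, differences are 3, 5, 7, … (increasing by 2 each time): 7, 10, 15, 22, 31, 42 → 55.
Putting it together: [h 55].

[h 55]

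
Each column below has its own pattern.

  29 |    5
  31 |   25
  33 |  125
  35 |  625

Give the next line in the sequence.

First component: +2 each step, so 29, 31, 33, 35 → 37.
Second component: ×5 each step, so 5, 25, 125, 625 → 3125.
So the next line is 37  3125.

37  3125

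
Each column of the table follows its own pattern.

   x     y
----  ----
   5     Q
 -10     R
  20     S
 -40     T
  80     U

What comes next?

-160  V

Column x: ×(-2) each step; 5, -10, 20, -40, 80 → -160.
Column y: letters move forward 1 place in the alphabet, so Q, R, S, T, U → V.
Putting it together: -160  V.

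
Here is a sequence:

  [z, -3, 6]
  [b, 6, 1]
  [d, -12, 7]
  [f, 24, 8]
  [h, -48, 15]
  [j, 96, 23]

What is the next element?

Letter: z, b, d, f, h, j → l (letters move forward 2 places in the alphabet, wrapping Z→A).
Second entry — ×(-2) each step: -3, 6, -12, 24, -48, 96 → -192.
Third entry goes 6, 1, 7, 8, 15, 23 → 38 (each term is the sum of the two before it).
So the next element is [l, -192, 38].

[l, -192, 38]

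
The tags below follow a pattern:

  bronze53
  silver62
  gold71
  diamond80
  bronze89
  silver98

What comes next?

Rank: bronze, silver, gold, diamond, bronze, silver → gold (repeats bronze → silver → gold → diamond).
Second component: +9 each step, so 53, 62, 71, 80, 89, 98 → 107.
So the next tag is gold107.

gold107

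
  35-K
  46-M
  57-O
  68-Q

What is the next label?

First component goes 35, 46, 57, 68 → 79 (+11 each step).
Letter: letters move forward 2 places in the alphabet, so K, M, O, Q → S.
Putting it together: 79-S.

79-S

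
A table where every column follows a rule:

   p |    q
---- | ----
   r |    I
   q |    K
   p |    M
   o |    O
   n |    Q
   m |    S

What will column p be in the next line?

l

Column p: letters move back 1 place in the alphabet; r, q, p, o, n, m → l.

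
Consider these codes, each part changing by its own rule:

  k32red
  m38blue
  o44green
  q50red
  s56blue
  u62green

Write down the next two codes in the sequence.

w68red then y74blue

Letter: k, m, o, q, s, u → w → y (letters move forward 2 places in the alphabet).
Second component: 32, 38, 44, 50, 56, 62 → 68 → 74 (+6 each step).
Colour: red, blue, green, red, blue, green → red → blue (repeats red → blue → green).
Putting the parts together: w68red and then y74blue.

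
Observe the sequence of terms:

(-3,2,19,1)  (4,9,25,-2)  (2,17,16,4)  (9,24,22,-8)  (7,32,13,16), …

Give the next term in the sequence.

First part — alternating steps +7, −2, +7, −2, …: -3, 4, 2, 9, 7 → 14.
Second part — alternating steps +7, +8, +7, +8, …: 2, 9, 17, 24, 32 → 39.
Third part — alternating steps +6, −9, +6, −9, …: 19, 25, 16, 22, 13 → 19.
Fourth part goes 1, -2, 4, -8, 16 → -32 (×(-2) each step).
Putting it together: (14,39,19,-32).

(14,39,19,-32)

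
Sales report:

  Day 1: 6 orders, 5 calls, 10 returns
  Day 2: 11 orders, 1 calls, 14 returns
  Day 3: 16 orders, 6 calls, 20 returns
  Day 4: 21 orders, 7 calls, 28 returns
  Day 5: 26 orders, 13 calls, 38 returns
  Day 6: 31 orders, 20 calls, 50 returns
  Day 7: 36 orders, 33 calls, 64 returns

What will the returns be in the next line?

Returns — differences are 4, 6, 8, … (increasing by 2 each time): 10, 14, 20, 28, 38, 50, 64 → 80.

80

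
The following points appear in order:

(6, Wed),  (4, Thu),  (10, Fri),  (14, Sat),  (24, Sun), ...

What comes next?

First slot: each term is the sum of the two before it, so 6, 4, 10, 14, 24 → 38.
Day goes Wed, Thu, Fri, Sat, Sun → Mon (runs through the weekdays Mon→Sun).
So the next point is (38, Mon).

(38, Mon)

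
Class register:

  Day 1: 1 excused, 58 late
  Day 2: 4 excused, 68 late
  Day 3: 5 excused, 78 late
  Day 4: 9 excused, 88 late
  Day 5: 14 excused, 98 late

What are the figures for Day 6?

Excused — each term is the sum of the two before it: 1, 4, 5, 9, 14 → 23.
Late: +10 each step; 58, 68, 78, 88, 98 → 108.
So the next row is 23 excused, 108 late.

23 excused, 108 late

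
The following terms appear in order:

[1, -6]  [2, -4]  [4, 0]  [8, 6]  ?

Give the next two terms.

[16, 14], [32, 24]

For the first entry, ×2 each step: 1, 2, 4, 8 → 16 → 32.
Second entry: differences are 2, 4, 6, … (increasing by 2 each time); -6, -4, 0, 6 → 14 → 24.
So the next two terms are [16, 14] and [32, 24].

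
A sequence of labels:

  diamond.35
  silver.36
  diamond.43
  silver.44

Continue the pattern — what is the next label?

diamond.51

For the rank, alternates diamond ↔ silver: diamond, silver, diamond, silver → diamond.
Second component: alternating steps +1, +7, +1, +7, …, so 35, 36, 43, 44 → 51.
So the next label is diamond.51.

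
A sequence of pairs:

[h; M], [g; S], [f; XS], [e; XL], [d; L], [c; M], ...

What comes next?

Letter: h, g, f, e, d, c → b (letters move back 1 place in the alphabet).
Size: repeats M → S → XS → XL → L, so M, S, XS, XL, L, M → S.
So the next pair is [b; S].

[b; S]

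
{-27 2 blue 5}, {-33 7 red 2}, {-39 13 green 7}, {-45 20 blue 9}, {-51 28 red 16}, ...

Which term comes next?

First part goes -27, -33, -39, -45, -51 → -57 (−6 each step).
Second part — differences are 5, 6, 7, … (increasing by 1 each time): 2, 7, 13, 20, 28 → 37.
For the colour, repeats blue → red → green: blue, red, green, blue, red → green.
Fourth part — each term is the sum of the two before it: 5, 2, 7, 9, 16 → 25.
Combining the parts gives {-57 37 green 25}.

{-57 37 green 25}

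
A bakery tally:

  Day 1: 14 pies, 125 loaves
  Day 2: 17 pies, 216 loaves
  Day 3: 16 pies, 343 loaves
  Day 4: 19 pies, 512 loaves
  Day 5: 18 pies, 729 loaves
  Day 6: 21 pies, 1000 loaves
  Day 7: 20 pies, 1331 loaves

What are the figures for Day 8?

23 pies, 1728 loaves

Pies — alternating steps +3, −1, +3, −1, …: 14, 17, 16, 19, 18, 21, 20 → 23.
For the loaves, perfect cubes: 5³, 6³, 7³, …: 125, 216, 343, 512, 729, 1000, 1331 → 1728.
Combining the parts gives 23 pies, 1728 loaves.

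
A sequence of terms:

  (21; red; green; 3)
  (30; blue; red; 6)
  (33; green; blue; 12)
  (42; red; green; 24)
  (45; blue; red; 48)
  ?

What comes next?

First value — alternating steps +9, +3, +9, +3, …: 21, 30, 33, 42, 45 → 54.
For the first colour, repeats red → blue → green: red, blue, green, red, blue → green.
Second colour: repeats green → red → blue; green, red, blue, green, red → blue.
Fourth value: 3, 6, 12, 24, 48 → 96 (×2 each step).
Combining the parts gives (54; green; blue; 96).

(54; green; blue; 96)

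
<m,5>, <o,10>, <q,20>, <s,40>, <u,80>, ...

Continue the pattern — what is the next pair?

Letter: letters move forward 2 places in the alphabet; m, o, q, s, u → w.
Second entry: 5, 10, 20, 40, 80 → 160 (×2 each step).
So the next pair is <w,160>.

<w,160>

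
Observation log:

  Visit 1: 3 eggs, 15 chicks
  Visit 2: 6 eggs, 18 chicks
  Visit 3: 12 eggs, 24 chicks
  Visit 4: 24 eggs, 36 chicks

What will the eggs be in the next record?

Eggs: 3, 6, 12, 24 → 48 (×2 each step).

48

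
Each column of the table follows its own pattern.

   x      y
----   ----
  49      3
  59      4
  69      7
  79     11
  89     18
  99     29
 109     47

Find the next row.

Column x goes 49, 59, 69, 79, 89, 99, 109 → 119 (+10 each step).
Column y goes 3, 4, 7, 11, 18, 29, 47 → 76 (each term is the sum of the two before it).
So the next row is 119  76.

119  76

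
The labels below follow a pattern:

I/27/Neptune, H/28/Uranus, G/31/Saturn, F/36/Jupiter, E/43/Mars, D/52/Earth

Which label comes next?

C/63/Venus

Letter: letters move back 1 place in the alphabet, so I, H, G, F, E, D → C.
For the second component, differences are 1, 3, 5, … (increasing by 2 each time): 27, 28, 31, 36, 43, 52 → 63.
Planet — runs backward through the planets Mercury→Neptune: Neptune, Uranus, Saturn, Jupiter, Mars, Earth → Venus.
So the next label is C/63/Venus.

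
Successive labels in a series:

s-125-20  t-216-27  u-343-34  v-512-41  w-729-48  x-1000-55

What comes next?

Letter: s, t, u, v, w, x → y (letters move forward 1 place in the alphabet).
For the second component, perfect cubes: 5³, 6³, 7³, …: 125, 216, 343, 512, 729, 1000 → 1331.
For the third component, +7 each step: 20, 27, 34, 41, 48, 55 → 62.
Combining the parts gives y-1331-62.

y-1331-62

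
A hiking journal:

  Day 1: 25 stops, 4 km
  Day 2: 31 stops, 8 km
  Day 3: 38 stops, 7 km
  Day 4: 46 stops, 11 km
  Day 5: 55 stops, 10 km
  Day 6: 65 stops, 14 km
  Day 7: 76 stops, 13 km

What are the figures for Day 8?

For the stops, differences are 6, 7, 8, … (increasing by 1 each time): 25, 31, 38, 46, 55, 65, 76 → 88.
Km — alternating steps +4, −1, +4, −1, …: 4, 8, 7, 11, 10, 14, 13 → 17.
Combining the parts gives 88 stops, 17 km.

88 stops, 17 km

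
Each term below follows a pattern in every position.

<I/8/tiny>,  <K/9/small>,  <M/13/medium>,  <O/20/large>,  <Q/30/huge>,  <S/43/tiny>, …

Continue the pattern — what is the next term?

Letter: letters move forward 2 places in the alphabet, so I, K, M, O, Q, S → U.
Second coordinate: differences are 1, 4, 7, … (increasing by 3 each time); 8, 9, 13, 20, 30, 43 → 59.
Size: repeats tiny → small → medium → large → huge; tiny, small, medium, large, huge, tiny → small.
Combining the parts gives <U/59/small>.

<U/59/small>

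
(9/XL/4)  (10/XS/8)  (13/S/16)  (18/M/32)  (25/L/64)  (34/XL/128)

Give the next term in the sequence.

(45/XS/256)

First part — differences are 1, 3, 5, … (increasing by 2 each time): 9, 10, 13, 18, 25, 34 → 45.
For the size, repeats XL → XS → S → M → L: XL, XS, S, M, L, XL → XS.
Third part — ×2 each step: 4, 8, 16, 32, 64, 128 → 256.
Putting it together: (45/XS/256).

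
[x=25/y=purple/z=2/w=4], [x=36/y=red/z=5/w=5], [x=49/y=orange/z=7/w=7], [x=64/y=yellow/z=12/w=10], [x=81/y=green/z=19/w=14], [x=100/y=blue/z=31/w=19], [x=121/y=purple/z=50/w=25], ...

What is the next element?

X: perfect squares: 5², 6², 7², …; 25, 36, 49, 64, 81, 100, 121 → 144.
Y: repeats purple → red → orange → yellow → green → blue, so purple, red, orange, yellow, green, blue, purple → red.
Z: each term is the sum of the two before it, so 2, 5, 7, 12, 19, 31, 50 → 81.
W: differences are 1, 2, 3, … (increasing by 1 each time); 4, 5, 7, 10, 14, 19, 25 → 32.
Putting it together: [x=144/y=red/z=81/w=32].

[x=144/y=red/z=81/w=32]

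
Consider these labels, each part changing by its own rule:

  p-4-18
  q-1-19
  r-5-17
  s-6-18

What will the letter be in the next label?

Letter: letters move forward 1 place in the alphabet, so p, q, r, s → t.

t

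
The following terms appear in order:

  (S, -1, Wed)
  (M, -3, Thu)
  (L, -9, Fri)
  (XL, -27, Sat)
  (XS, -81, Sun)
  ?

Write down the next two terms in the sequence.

Size — runs through clothing sizes XS→XL: S, M, L, XL, XS → S → M.
Second coordinate goes -1, -3, -9, -27, -81 → -243 → -729 (×3 each step).
Day: runs through the weekdays Mon→Sun; Wed, Thu, Fri, Sat, Sun → Mon → Tue.
Putting the parts together: (S, -243, Mon) and then (M, -729, Tue).

(S, -243, Mon), (M, -729, Tue)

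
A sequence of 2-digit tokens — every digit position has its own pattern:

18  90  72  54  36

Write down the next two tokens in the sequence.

First digit: −2 each step, mod 10; 1, 9, 7, 5, 3 → 1 → 9.
Second digit: +2 each step, mod 10, so 8, 0, 2, 4, 6 → 8 → 0.
Putting the parts together: 18 and then 90.

18, 90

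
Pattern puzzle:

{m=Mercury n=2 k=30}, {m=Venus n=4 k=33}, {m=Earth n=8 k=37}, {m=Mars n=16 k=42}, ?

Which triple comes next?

For the m, runs through the planets Mercury→Neptune: Mercury, Venus, Earth, Mars → Jupiter.
For the n, ×2 each step: 2, 4, 8, 16 → 32.
K: differences are 3, 4, 5, … (increasing by 1 each time), so 30, 33, 37, 42 → 48.
Putting it together: {m=Jupiter n=32 k=48}.

{m=Jupiter n=32 k=48}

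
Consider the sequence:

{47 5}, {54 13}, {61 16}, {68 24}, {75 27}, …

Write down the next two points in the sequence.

First value: +7 each step; 47, 54, 61, 68, 75 → 82 → 89.
Second value goes 5, 13, 16, 24, 27 → 35 → 38 (alternating steps +8, +3, +8, +3, …).
Putting the parts together: {82 35} and then {89 38}.

{82 35}, {89 38}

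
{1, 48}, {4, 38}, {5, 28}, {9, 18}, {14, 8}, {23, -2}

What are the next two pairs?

First value: each term is the sum of the two before it; 1, 4, 5, 9, 14, 23 → 37 → 60.
For the second value, −10 each step: 48, 38, 28, 18, 8, -2 → -12 → -22.
So the next two pairs are {37, -12} and {60, -22}.

{37, -12}, {60, -22}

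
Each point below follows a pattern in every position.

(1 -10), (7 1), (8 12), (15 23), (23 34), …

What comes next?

(38 45)

First slot goes 1, 7, 8, 15, 23 → 38 (each term is the sum of the two before it).
Second slot: +11 each step, so -10, 1, 12, 23, 34 → 45.
Putting it together: (38 45).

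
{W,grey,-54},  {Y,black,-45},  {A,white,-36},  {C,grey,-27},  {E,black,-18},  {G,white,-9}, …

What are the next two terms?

Letter goes W, Y, A, C, E, G → I → K (letters move forward 2 places in the alphabet, wrapping Z→A).
Shade: grey, black, white, grey, black, white → grey → black (repeats grey → black → white).
Third part: +9 each step; -54, -45, -36, -27, -18, -9 → 0 → 9.
Putting the parts together: {I,grey,0} and then {K,black,9}.

{I,grey,0}, {K,black,9}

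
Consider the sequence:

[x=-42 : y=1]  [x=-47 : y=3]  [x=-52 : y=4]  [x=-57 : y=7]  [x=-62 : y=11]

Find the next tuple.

[x=-67 : y=18]

X: −5 each step; -42, -47, -52, -57, -62 → -67.
Y goes 1, 3, 4, 7, 11 → 18 (each term is the sum of the two before it).
So the next tuple is [x=-67 : y=18].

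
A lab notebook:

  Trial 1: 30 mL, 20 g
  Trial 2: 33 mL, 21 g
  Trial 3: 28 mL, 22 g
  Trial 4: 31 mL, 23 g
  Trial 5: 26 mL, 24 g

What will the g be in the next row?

25

G: +1 each step; 20, 21, 22, 23, 24 → 25.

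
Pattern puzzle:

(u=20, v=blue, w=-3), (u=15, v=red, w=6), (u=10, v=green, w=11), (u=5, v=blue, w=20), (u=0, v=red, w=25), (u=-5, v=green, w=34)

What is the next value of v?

blue

V — repeats blue → red → green: blue, red, green, blue, red, green → blue.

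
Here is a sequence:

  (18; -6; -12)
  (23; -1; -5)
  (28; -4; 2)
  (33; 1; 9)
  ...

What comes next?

(38; -2; 16)

For the first coordinate, +5 each step: 18, 23, 28, 33 → 38.
For the second coordinate, alternating steps +5, −3, +5, −3, …: -6, -1, -4, 1 → -2.
Third coordinate: -12, -5, 2, 9 → 16 (+7 each step).
So the next term is (38; -2; 16).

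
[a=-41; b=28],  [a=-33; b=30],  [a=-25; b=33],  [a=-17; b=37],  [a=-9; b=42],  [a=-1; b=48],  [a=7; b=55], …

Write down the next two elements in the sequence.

[a=15; b=63], [a=23; b=72]

For the a, +8 each step: -41, -33, -25, -17, -9, -1, 7 → 15 → 23.
B: differences are 2, 3, 4, … (increasing by 1 each time); 28, 30, 33, 37, 42, 48, 55 → 63 → 72.
Putting the parts together: [a=15; b=63] and then [a=23; b=72].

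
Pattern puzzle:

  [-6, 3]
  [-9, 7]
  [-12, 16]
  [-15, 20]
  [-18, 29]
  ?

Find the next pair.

First coordinate: −3 each step, so -6, -9, -12, -15, -18 → -21.
Second coordinate: alternating steps +4, +9, +4, +9, …; 3, 7, 16, 20, 29 → 33.
Combining the parts gives [-21, 33].

[-21, 33]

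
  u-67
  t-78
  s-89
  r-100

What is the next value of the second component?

111

Letter: letters move back 1 place in the alphabet, so u, t, s, r → q.
For the second component, +11 each step: 67, 78, 89, 100 → 111.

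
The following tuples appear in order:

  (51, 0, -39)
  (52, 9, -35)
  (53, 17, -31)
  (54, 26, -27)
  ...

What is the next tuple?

(55, 34, -23)

For the first entry, +1 each step: 51, 52, 53, 54 → 55.
Second entry: 0, 9, 17, 26 → 34 (alternating steps +9, +8, +9, +8, …).
Third entry: -39, -35, -31, -27 → -23 (+4 each step).
Combining the parts gives (55, 34, -23).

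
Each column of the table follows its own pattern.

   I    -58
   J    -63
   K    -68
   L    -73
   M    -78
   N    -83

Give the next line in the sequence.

Letter: letters move forward 1 place in the alphabet, so I, J, K, L, M, N → O.
Second component — −5 each step: -58, -63, -68, -73, -78, -83 → -88.
So the next line is O  -88.

O  -88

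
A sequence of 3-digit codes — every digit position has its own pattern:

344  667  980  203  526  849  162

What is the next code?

First digit: +3 each step, mod 10, so 3, 6, 9, 2, 5, 8, 1 → 4.
Second digit: +2 each step, mod 10, so 4, 6, 8, 0, 2, 4, 6 → 8.
Third digit goes 4, 7, 0, 3, 6, 9, 2 → 5 (+3 each step, mod 10).
Putting it together: 485.

485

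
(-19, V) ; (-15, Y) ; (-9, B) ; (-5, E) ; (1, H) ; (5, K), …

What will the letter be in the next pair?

N

Letter: letters move forward 3 places in the alphabet, wrapping Z→A; V, Y, B, E, H, K → N.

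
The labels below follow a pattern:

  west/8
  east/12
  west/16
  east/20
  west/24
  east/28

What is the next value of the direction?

Direction: west, east, west, east, west, east → west (alternates west ↔ east).

west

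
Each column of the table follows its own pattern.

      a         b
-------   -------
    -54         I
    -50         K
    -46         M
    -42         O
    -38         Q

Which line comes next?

Column a goes -54, -50, -46, -42, -38 → -34 (+4 each step).
For the column b, letters move forward 2 places in the alphabet: I, K, M, O, Q → S.
Combining the parts gives -34  S.

-34  S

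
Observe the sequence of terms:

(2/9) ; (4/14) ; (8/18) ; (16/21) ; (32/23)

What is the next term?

(64/24)

First part: 2, 4, 8, 16, 32 → 64 (×2 each step).
For the second part, differences are 5, 4, 3, … (decreasing by 1 each time): 9, 14, 18, 21, 23 → 24.
So the next term is (64/24).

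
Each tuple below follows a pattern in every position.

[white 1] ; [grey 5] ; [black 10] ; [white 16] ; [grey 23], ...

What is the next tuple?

[black 31]

Shade: repeats white → grey → black, so white, grey, black, white, grey → black.
For the second entry, differences are 4, 5, 6, … (increasing by 1 each time): 1, 5, 10, 16, 23 → 31.
Combining the parts gives [black 31].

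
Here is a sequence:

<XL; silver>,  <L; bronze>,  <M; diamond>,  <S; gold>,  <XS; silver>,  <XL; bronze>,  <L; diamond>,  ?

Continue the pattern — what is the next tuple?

<M; gold>

For the size, repeats XL → L → M → S → XS: XL, L, M, S, XS, XL, L → M.
For the rank, repeats silver → bronze → diamond → gold: silver, bronze, diamond, gold, silver, bronze, diamond → gold.
Combining the parts gives <M; gold>.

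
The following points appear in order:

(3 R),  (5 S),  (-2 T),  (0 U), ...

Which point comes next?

First component: alternating steps +2, −7, +2, −7, …; 3, 5, -2, 0 → -7.
Letter goes R, S, T, U → V (letters move forward 1 place in the alphabet).
Combining the parts gives (-7 V).

(-7 V)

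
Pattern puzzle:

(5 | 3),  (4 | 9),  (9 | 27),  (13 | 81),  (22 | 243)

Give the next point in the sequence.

First part: 5, 4, 9, 13, 22 → 35 (each term is the sum of the two before it).
Second part: ×3 each step; 3, 9, 27, 81, 243 → 729.
Combining the parts gives (35 | 729).

(35 | 729)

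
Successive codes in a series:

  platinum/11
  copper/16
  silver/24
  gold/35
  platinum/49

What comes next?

Metal: platinum, copper, silver, gold, platinum → copper (repeats platinum → copper → silver → gold).
Second component: differences are 5, 8, 11, … (increasing by 3 each time), so 11, 16, 24, 35, 49 → 66.
Combining the parts gives copper/66.

copper/66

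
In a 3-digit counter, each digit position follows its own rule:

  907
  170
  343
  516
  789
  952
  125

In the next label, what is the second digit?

Second digit: −3 each step, mod 10, so 0, 7, 4, 1, 8, 5, 2 → 9.

9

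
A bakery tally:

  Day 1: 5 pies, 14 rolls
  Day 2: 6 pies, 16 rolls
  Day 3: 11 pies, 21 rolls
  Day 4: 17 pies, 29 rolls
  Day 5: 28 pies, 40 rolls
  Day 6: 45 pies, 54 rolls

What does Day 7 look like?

73 pies, 71 rolls

Pies goes 5, 6, 11, 17, 28, 45 → 73 (each term is the sum of the two before it).
Rolls: 14, 16, 21, 29, 40, 54 → 71 (differences are 2, 5, 8, … (increasing by 3 each time)).
Putting it together: 73 pies, 71 rolls.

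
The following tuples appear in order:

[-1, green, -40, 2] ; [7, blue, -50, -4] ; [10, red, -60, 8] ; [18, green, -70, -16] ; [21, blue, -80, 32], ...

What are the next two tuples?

First entry: alternating steps +8, +3, +8, +3, …, so -1, 7, 10, 18, 21 → 29 → 32.
Colour goes green, blue, red, green, blue → red → green (repeats green → blue → red).
For the third entry, −10 each step: -40, -50, -60, -70, -80 → -90 → -100.
Fourth entry: 2, -4, 8, -16, 32 → -64 → 128 (×(-2) each step).
Putting the parts together: [29, red, -90, -64] and then [32, green, -100, 128].

[29, red, -90, -64], [32, green, -100, 128]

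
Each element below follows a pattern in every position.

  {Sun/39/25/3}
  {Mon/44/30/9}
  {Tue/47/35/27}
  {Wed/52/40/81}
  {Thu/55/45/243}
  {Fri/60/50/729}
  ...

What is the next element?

For the day, runs through the weekdays Mon→Sun: Sun, Mon, Tue, Wed, Thu, Fri → Sat.
Second part — alternating steps +5, +3, +5, +3, …: 39, 44, 47, 52, 55, 60 → 63.
Third part: 25, 30, 35, 40, 45, 50 → 55 (+5 each step).
Fourth part goes 3, 9, 27, 81, 243, 729 → 2187 (×3 each step).
Putting it together: {Sat/63/55/2187}.

{Sat/63/55/2187}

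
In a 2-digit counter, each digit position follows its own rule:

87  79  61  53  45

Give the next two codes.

First digit: −1 each step, mod 10; 8, 7, 6, 5, 4 → 3 → 2.
Second digit: +2 each step, mod 10, so 7, 9, 1, 3, 5 → 7 → 9.
So the next two codes are 37 and 29.

37, 29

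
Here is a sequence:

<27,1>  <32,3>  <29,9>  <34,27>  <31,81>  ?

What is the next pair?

<36,243>

For the first coordinate, alternating steps +5, −3, +5, −3, …: 27, 32, 29, 34, 31 → 36.
Second coordinate: ×3 each step; 1, 3, 9, 27, 81 → 243.
So the next pair is <36,243>.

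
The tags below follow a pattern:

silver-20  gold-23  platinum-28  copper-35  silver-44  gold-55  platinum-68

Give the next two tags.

Metal — repeats silver → gold → platinum → copper: silver, gold, platinum, copper, silver, gold, platinum → copper → silver.
Second component — differences are 3, 5, 7, … (increasing by 2 each time): 20, 23, 28, 35, 44, 55, 68 → 83 → 100.
Putting the parts together: copper-83 and then silver-100.

copper-83, silver-100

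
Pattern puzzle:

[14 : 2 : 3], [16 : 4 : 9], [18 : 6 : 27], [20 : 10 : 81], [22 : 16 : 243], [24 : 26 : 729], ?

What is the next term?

[26 : 42 : 2187]

First slot: +2 each step, so 14, 16, 18, 20, 22, 24 → 26.
Second slot: each term is the sum of the two before it; 2, 4, 6, 10, 16, 26 → 42.
For the third slot, ×3 each step: 3, 9, 27, 81, 243, 729 → 2187.
So the next term is [26 : 42 : 2187].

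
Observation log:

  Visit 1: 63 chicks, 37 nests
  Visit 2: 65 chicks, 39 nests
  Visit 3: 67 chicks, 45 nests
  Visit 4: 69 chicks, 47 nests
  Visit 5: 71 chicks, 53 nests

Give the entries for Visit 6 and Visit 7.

73 chicks, 55 nests; 75 chicks, 61 nests

Chicks: +2 each step, so 63, 65, 67, 69, 71 → 73 → 75.
Nests — alternating steps +2, +6, +2, +6, …: 37, 39, 45, 47, 53 → 55 → 61.
So the next two rows are 73 chicks, 55 nests and 75 chicks, 61 nests.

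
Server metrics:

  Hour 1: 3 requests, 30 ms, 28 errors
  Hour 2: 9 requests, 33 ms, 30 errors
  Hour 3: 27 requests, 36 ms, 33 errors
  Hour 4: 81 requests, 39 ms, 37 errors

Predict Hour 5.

Requests: ×3 each step, so 3, 9, 27, 81 → 243.
Ms goes 30, 33, 36, 39 → 42 (+3 each step).
Errors: differences are 2, 3, 4, … (increasing by 1 each time), so 28, 30, 33, 37 → 42.
So the next line is 243 requests, 42 ms, 42 errors.

243 requests, 42 ms, 42 errors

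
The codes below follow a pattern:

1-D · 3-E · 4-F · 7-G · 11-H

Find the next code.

First component goes 1, 3, 4, 7, 11 → 18 (each term is the sum of the two before it).
Letter — letters move forward 1 place in the alphabet: D, E, F, G, H → I.
Combining the parts gives 18-I.

18-I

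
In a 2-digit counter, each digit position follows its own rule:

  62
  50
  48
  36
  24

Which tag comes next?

First digit: −1 each step, mod 10; 6, 5, 4, 3, 2 → 1.
Second digit: −2 each step, mod 10; 2, 0, 8, 6, 4 → 2.
Combining the parts gives 12.

12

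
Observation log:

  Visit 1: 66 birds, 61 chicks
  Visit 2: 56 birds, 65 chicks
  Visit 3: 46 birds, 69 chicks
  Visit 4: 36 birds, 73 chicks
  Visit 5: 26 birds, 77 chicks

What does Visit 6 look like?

Birds: −10 each step; 66, 56, 46, 36, 26 → 16.
Chicks: +4 each step; 61, 65, 69, 73, 77 → 81.
So the next row is 16 birds, 81 chicks.

16 birds, 81 chicks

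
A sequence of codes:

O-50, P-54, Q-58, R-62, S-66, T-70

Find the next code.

U-74

Letter — letters move forward 1 place in the alphabet: O, P, Q, R, S, T → U.
Second component: 50, 54, 58, 62, 66, 70 → 74 (+4 each step).
Putting it together: U-74.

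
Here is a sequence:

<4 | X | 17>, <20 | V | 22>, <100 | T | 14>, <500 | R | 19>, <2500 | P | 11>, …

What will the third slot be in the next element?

16

First slot — ×5 each step: 4, 20, 100, 500, 2500 → 12500.
Letter: X, V, T, R, P → N (letters move back 2 places in the alphabet).
Third slot: alternating steps +5, −8, +5, −8, …, so 17, 22, 14, 19, 11 → 16.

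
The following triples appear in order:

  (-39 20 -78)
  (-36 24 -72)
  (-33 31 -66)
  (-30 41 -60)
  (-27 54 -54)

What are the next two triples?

(-24 70 -48), (-21 89 -42)

First slot goes -39, -36, -33, -30, -27 → -24 → -21 (+3 each step).
For the second slot, differences are 4, 7, 10, … (increasing by 3 each time): 20, 24, 31, 41, 54 → 70 → 89.
Third slot goes -78, -72, -66, -60, -54 → -48 → -42 (always 2 × the first slot).
So the next two triples are (-24 70 -48) and (-21 89 -42).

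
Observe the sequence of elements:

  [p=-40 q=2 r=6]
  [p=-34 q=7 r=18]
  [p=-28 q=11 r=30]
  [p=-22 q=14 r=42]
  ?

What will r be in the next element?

54

For the r, +12 each step: 6, 18, 30, 42 → 54.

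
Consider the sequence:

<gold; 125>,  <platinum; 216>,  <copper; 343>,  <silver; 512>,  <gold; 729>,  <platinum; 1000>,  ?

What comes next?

<copper; 1331>

Metal: repeats gold → platinum → copper → silver, so gold, platinum, copper, silver, gold, platinum → copper.
Second value: perfect cubes: 5³, 6³, 7³, …, so 125, 216, 343, 512, 729, 1000 → 1331.
Combining the parts gives <copper; 1331>.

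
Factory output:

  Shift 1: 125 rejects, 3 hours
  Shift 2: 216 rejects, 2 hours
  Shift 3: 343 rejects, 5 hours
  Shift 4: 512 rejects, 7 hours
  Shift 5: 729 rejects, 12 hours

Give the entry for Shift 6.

1000 rejects, 19 hours

Rejects: perfect cubes: 5³, 6³, 7³, …, so 125, 216, 343, 512, 729 → 1000.
Hours: each term is the sum of the two before it, so 3, 2, 5, 7, 12 → 19.
So the next record is 1000 rejects, 19 hours.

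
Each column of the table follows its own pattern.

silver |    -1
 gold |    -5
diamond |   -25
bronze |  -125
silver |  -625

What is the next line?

Rank: repeats silver → gold → diamond → bronze, so silver, gold, diamond, bronze, silver → gold.
Second component: ×5 each step, so -1, -5, -25, -125, -625 → -3125.
Putting it together: gold  -3125.

gold  -3125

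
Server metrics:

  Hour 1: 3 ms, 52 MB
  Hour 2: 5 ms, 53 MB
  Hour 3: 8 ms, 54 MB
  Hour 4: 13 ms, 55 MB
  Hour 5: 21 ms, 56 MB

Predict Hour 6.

34 ms, 57 MB

Ms goes 3, 5, 8, 13, 21 → 34 (each term is the sum of the two before it).
MB: 52, 53, 54, 55, 56 → 57 (+1 each step).
Combining the parts gives 34 ms, 57 MB.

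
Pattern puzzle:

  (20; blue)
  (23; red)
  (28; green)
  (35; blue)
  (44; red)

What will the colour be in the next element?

For the first part, differences are 3, 5, 7, … (increasing by 2 each time): 20, 23, 28, 35, 44 → 55.
Colour: blue, red, green, blue, red → green (repeats blue → red → green).

green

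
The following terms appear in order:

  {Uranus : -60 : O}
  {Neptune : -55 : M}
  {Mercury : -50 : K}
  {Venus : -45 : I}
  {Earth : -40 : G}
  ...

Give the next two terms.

{Mars : -35 : E}, {Jupiter : -30 : C}

Planet: runs through the planets Mercury→Neptune; Uranus, Neptune, Mercury, Venus, Earth → Mars → Jupiter.
Second coordinate: +5 each step; -60, -55, -50, -45, -40 → -35 → -30.
Letter: letters move back 2 places in the alphabet; O, M, K, I, G → E → C.
So the next two terms are {Mars : -35 : E} and {Jupiter : -30 : C}.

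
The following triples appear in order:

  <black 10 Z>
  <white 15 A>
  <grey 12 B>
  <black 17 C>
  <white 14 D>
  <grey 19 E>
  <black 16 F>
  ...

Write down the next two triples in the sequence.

Shade: black, white, grey, black, white, grey, black → white → grey (repeats black → white → grey).
Second component — alternating steps +5, −3, +5, −3, …: 10, 15, 12, 17, 14, 19, 16 → 21 → 18.
Letter: letters move forward 1 place in the alphabet, wrapping Z→A, so Z, A, B, C, D, E, F → G → H.
Putting the parts together: <white 21 G> and then <grey 18 H>.

<white 21 G>, <grey 18 H>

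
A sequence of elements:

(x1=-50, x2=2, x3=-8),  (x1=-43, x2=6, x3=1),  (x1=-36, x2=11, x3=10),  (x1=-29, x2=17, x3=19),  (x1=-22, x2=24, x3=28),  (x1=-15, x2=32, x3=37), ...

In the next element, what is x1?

X1 goes -50, -43, -36, -29, -22, -15 → -8 (+7 each step).
X2: differences are 4, 5, 6, … (increasing by 1 each time); 2, 6, 11, 17, 24, 32 → 41.
For the x3, +9 each step: -8, 1, 10, 19, 28, 37 → 46.

-8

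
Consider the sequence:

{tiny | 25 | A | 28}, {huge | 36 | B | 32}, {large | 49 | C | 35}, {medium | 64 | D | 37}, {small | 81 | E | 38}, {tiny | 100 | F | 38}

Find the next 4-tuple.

Size: tiny, huge, large, medium, small, tiny → huge (repeats tiny → huge → large → medium → small).
Second part — perfect squares: 5², 6², 7², …: 25, 36, 49, 64, 81, 100 → 121.
Letter goes A, B, C, D, E, F → G (letters move forward 1 place in the alphabet).
For the fourth part, differences are 4, 3, 2, … (decreasing by 1 each time): 28, 32, 35, 37, 38, 38 → 37.
Combining the parts gives {huge | 121 | G | 37}.

{huge | 121 | G | 37}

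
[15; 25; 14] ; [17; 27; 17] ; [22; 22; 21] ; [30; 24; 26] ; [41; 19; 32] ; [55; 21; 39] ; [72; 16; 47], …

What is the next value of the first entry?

92

First entry goes 15, 17, 22, 30, 41, 55, 72 → 92 (differences are 2, 5, 8, … (increasing by 3 each time)).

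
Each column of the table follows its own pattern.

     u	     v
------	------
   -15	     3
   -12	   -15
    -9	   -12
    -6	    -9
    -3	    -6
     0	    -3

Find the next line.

Column u — +3 each step: -15, -12, -9, -6, -3, 0 → 3.
For the column v, always the previous value of the column u: 3, -15, -12, -9, -6, -3 → 0.
Combining the parts gives 3  0.

3  0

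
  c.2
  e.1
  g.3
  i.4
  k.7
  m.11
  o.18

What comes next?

q.29

Letter — letters move forward 2 places in the alphabet: c, e, g, i, k, m, o → q.
Second component goes 2, 1, 3, 4, 7, 11, 18 → 29 (each term is the sum of the two before it).
Putting it together: q.29.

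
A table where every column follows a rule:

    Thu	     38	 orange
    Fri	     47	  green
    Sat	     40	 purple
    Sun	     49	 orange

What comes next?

For the day, runs through the weekdays Mon→Sun: Thu, Fri, Sat, Sun → Mon.
Second component: alternating steps +9, −7, +9, −7, …, so 38, 47, 40, 49 → 42.
For the colour, repeats orange → green → purple: orange, green, purple, orange → green.
So the next line is Mon  42  green.

Mon  42  green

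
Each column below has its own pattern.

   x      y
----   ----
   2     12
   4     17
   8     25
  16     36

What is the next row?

32  50

Column x: 2, 4, 8, 16 → 32 (×2 each step).
Column y: differences are 5, 8, 11, … (increasing by 3 each time); 12, 17, 25, 36 → 50.
Combining the parts gives 32  50.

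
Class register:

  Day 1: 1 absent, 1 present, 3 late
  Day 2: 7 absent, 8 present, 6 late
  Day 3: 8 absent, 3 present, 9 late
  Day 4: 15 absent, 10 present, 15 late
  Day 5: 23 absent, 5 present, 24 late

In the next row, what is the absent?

38

Absent: each term is the sum of the two before it, so 1, 7, 8, 15, 23 → 38.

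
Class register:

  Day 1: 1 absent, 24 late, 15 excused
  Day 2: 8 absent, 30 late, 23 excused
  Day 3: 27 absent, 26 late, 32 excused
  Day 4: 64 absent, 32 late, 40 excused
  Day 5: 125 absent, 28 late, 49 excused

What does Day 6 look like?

216 absent, 34 late, 57 excused

Absent: perfect cubes: 1³, 2³, 3³, …, so 1, 8, 27, 64, 125 → 216.
For the late, alternating steps +6, −4, +6, −4, …: 24, 30, 26, 32, 28 → 34.
Excused — alternating steps +8, +9, +8, +9, …: 15, 23, 32, 40, 49 → 57.
Combining the parts gives 216 absent, 34 late, 57 excused.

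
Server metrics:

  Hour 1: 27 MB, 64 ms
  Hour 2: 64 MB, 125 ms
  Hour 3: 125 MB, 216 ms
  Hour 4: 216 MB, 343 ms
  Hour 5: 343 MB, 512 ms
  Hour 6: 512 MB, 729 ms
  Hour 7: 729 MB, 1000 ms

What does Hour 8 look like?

MB: perfect cubes: 3³, 4³, 5³, …; 27, 64, 125, 216, 343, 512, 729 → 1000.
Ms goes 64, 125, 216, 343, 512, 729, 1000 → 1331 (perfect cubes: 4³, 5³, 6³, …).
So the next line is 1000 MB, 1331 ms.

1000 MB, 1331 ms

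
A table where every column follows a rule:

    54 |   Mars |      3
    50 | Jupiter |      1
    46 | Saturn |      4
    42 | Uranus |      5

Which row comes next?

38  Neptune  9

First component: −4 each step; 54, 50, 46, 42 → 38.
Planet: runs through the planets Mercury→Neptune, so Mars, Jupiter, Saturn, Uranus → Neptune.
Third component: 3, 1, 4, 5 → 9 (each term is the sum of the two before it).
Combining the parts gives 38  Neptune  9.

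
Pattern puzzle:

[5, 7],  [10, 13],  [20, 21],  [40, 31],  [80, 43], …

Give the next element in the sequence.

First slot: ×2 each step, so 5, 10, 20, 40, 80 → 160.
Second slot — differences are 6, 8, 10, … (increasing by 2 each time): 7, 13, 21, 31, 43 → 57.
Combining the parts gives [160, 57].

[160, 57]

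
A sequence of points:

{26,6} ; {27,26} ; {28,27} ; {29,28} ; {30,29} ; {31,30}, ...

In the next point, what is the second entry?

First entry: 26, 27, 28, 29, 30, 31 → 32 (+1 each step).
Second entry: always the previous value of the first entry, so 6, 26, 27, 28, 29, 30 → 31.

31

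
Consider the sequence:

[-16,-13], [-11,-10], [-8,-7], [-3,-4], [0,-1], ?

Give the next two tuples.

First value: -16, -11, -8, -3, 0 → 5 → 8 (alternating steps +5, +3, +5, +3, …).
Second value goes -13, -10, -7, -4, -1 → 2 → 5 (+3 each step).
Putting the parts together: [5,2] and then [8,5].

[5,2], [8,5]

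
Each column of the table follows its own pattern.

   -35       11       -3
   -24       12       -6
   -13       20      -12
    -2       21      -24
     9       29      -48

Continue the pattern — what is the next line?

First component: +11 each step, so -35, -24, -13, -2, 9 → 20.
Second component — alternating steps +1, +8, +1, +8, …: 11, 12, 20, 21, 29 → 30.
Third component — ×2 each step: -3, -6, -12, -24, -48 → -96.
Combining the parts gives 20  30  -96.

20  30  -96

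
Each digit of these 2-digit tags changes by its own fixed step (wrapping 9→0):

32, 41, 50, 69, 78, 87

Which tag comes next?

96

First digit — +1 each step, mod 10: 3, 4, 5, 6, 7, 8 → 9.
Second digit goes 2, 1, 0, 9, 8, 7 → 6 (−1 each step, mod 10).
Combining the parts gives 96.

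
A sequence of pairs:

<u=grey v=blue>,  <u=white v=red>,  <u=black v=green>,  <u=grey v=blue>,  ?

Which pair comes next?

<u=white v=red>

U: repeats grey → white → black, so grey, white, black, grey → white.
V goes blue, red, green, blue → red (repeats blue → red → green).
Combining the parts gives <u=white v=red>.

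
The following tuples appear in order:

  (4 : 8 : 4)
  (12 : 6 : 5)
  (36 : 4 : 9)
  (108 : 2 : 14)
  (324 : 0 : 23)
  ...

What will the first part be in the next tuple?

972

First part — ×3 each step: 4, 12, 36, 108, 324 → 972.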